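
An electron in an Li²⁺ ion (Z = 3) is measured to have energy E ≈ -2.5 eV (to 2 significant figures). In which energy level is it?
n = 7

The exact energy levels follow E_n = -13.6057 Z² / n² eV with Z = 3.

The measured value (-2.5 eV) is reported to only 2 significant figures, so we must test candidate n values and see which one matches to that precision.

Candidate energies:
  n = 5:  E = -13.6057 × 3² / 5² = -4.89805 eV
  n = 6:  E = -13.6057 × 3² / 6² = -3.40143 eV
  n = 7:  E = -13.6057 × 3² / 7² = -2.49901 eV  ← matches
  n = 8:  E = -13.6057 × 3² / 8² = -1.91330 eV
  n = 9:  E = -13.6057 × 3² / 9² = -1.51174 eV

Checking against the measurement of -2.5 eV (2 sig figs), only n = 7 agrees:
E_7 = -2.49901 eV, which rounds to -2.5 eV ✓

Therefore n = 7.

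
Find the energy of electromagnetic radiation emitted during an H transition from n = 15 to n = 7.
0.217 eV

The energy levels are E_n = -13.6057 eV / n².

Energy at n = 15: E_15 = -13.6057 / 15² = -0.060470 eV
Energy at n = 7: E_7 = -13.6057 / 7² = -0.277667 eV

For emission (electron falling to lower state), the photon energy is:
E_photon = E_15 - E_7 = |-0.060470 - (-0.277667)|
E_photon = 0.217 eV

This energy is carried away by the emitted photon.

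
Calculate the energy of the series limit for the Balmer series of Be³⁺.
54.423 eV

The series limit corresponds to the transition from n = ∞ to n = 2.
This is the highest energy (shortest wavelength) transition in the Balmer series.

E_∞ = 0 eV
E_2 = -13.6057 × 4² / 2² = -54.423 eV

Energy at series limit:
ΔE = E_∞ - E_2 = 0 - (-54.423) = 54.423 eV

This energy equals the ionization energy from the n = 2 state of Be³⁺.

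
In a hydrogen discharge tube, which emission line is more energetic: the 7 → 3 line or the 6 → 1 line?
6 → 1

Calculate the energy for each transition:

Transition 7 → 3:
ΔE₁ = |E_3 - E_7| = |-13.6057/3² - (-13.6057/7²)|
ΔE₁ = |-1.511744444 - (-0.277667347)| = 1.234077 eV

Transition 6 → 1:
ΔE₂ = |E_1 - E_6| = |-13.6057/1² - (-13.6057/6²)|
ΔE₂ = |-13.605700000 - (-0.377936111)| = 13.227764 eV

Since 13.227764 eV > 1.234077 eV, the transition 6 → 1 emits the more energetic photon.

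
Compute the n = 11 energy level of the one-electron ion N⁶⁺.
-5.509746 eV

For hydrogen-like ions, the energy levels scale with Z²:
E_n = -13.6057 Z² / n² eV

For N⁶⁺ (Z = 7) at n = 11:
E_11 = -13.6057 × 7² / 11²
E_11 = -13.6057 × 49 / 121
E_11 = -666.6793 / 121
E_11 = -5.509746 eV

The energy is 49 times more negative than hydrogen at the same n due to the stronger nuclear charge.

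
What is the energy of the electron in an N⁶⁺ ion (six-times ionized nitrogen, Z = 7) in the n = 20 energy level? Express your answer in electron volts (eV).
-1.666698 eV

The energy levels of a hydrogen-like atom are given by:
E_n = -13.6057 Z² / n² eV  (with Z = 7 for N⁶⁺)

For n = 20:
E_20 = -13.6057 × 7² / 20²
E_20 = -13.6057 × 49 / 400
E_20 = -1.666698 eV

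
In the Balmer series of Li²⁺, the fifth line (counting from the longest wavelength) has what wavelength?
44.10073 nm

The lines of a series are numbered from the longest wavelength (smallest ΔE) outward; the fifth line is the transition from n = n_f + 5 to n_f.
The Balmer series has all transitions ending at n_f = 2.

For Li²⁺ (Z = 3), the fifth line (ε-line) is the jump from n = 7 to n = 2:
E_7 = -13.6057 × 3² / 7² = -2.4990061 eV
E_2 = -13.6057 × 3² / 2² = -30.6128250 eV
ΔE = E_7 - E_2 = 28.1138189 eV

λ = hc/E = 1239.84 eV·nm / 28.1138189 eV
λ = 44.10073 nm

This is the ε-line of the Balmer series in Li²⁺.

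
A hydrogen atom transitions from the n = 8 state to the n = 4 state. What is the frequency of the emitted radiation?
1.5421e+14 Hz

First, find the transition energy:
E_8 = -13.6057 / 8² = -0.21258906 eV
E_4 = -13.6057 / 4² = -0.85035625 eV
|ΔE| = |E_4 - E_8| = 0.63776719 eV

Convert to Joules: E = 0.63776719 eV × (1.602177 × 10⁻¹⁹ J/eV) = 1.021816e-19 J

Using E = hf:
f = E/h = 1.021816e-19 J / (6.62607 × 10⁻³⁴ J·s)
f = 1.5421e+14 Hz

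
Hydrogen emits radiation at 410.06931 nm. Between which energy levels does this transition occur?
n = 6 → n = 2

First, find the photon energy from the wavelength (hc = 1239.84 eV·nm):
E = hc/λ = 1239.84 eV·nm / 410.06931 nm = 3.0234889 eV

The energy levels of hydrogen satisfy E_n = -13.6057 / n² eV, so an emission n_i → n_f releases
ΔE = 13.6057 × (1/n_f² − 1/n_i²) eV.

Setting ΔE equal to the photon energy:
1/n_f² − 1/n_i² = 3.0234889 / 13.6057 = 0.22222222

Since 1/n_i² must be positive, we need 1/n_f² > 0.22222222, i.e. n_f ≤ 2. For each allowed n_f, solve n_i = (1/n_f² − 0.22222222)^(−1/2) and check whether it is a whole number:
  n_f = 1: 1/n_i² = 1.00000000 − 0.22222222 = 0.77777778 → n_i = 1.134  (not an integer) ✗
  n_f = 2: 1/n_i² = 0.25000000 − 0.22222222 = 0.02777778 → n_i = 6.000  → integer, n_i = 6 ✓

Only n_f = 2 gives an integer upper level, n_i = 6.

The transition is from n = 6 to n = 2 (emission).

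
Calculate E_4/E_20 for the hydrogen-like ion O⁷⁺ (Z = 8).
25.00

Using E_n = -13.6057 Z² / n² eV with Z = 8:

E_4 = -13.6057 × 8² / 4² = -870.7648 / 16 = -54.42280000 eV
E_20 = -13.6057 × 8² / 20² = -870.7648 / 400 = -2.17691200 eV

The ratio is:
E_4/E_20 = (-54.42280000) / (-2.17691200)
E_4/E_20 = (-870.7648/16) / (-870.7648/400)
E_4/E_20 = 400/16
E_4/E_20 = 25.00
(Note: the Z² factors cancel in the ratio.)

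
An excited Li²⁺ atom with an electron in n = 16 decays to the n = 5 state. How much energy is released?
4.420 eV

The energy levels are E_n = -13.6057 Z² eV / n².

Energy at n = 16: E_16 = -13.6057 × 3² / 16² = -0.478325 eV
Energy at n = 5: E_5 = -13.6057 × 3² / 5² = -4.898052 eV

For emission (electron falling to lower state), the photon energy is:
E_photon = E_16 - E_5 = |-0.478325 - (-4.898052)|
E_photon = 4.420 eV

This energy is carried away by the emitted photon.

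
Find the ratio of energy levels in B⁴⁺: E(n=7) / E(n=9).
1.65306

Using E_n = -13.6057 Z² / n² eV with Z = 5:

E_7 = -13.6057 × 5² / 7² = -340.1425 / 49 = -6.94168367347 eV
E_9 = -13.6057 × 5² / 9² = -340.1425 / 81 = -4.19929012346 eV

The ratio is:
E_7/E_9 = (-6.94168367347) / (-4.19929012346)
E_7/E_9 = (-340.1425/49) / (-340.1425/81)
E_7/E_9 = 81/49
E_7/E_9 = 1.65306
(Note: the Z² factors cancel in the ratio.)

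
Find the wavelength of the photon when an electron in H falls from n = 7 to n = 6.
12365.1669 nm

First, find the transition energy using E_n = -13.6057 / n² eV:
E_7 = -13.6057 / 7² = -0.27766734694 eV
E_6 = -13.6057 / 6² = -0.37793611111 eV

Photon energy: |ΔE| = |E_6 - E_7| = 0.10026876417 eV

Convert to wavelength using E = hc/λ with hc = 1239.84 eV·nm:
λ = hc/E = 1239.84 eV·nm / 0.10026876417 eV
λ = 12365.1669 nm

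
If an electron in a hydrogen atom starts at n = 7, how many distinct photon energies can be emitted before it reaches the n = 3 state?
10

The electron can occupy levels n = 3, 4, ..., 7 during de-excitation — that is m = 7 - 3 + 1 = 5 distinct levels.

The number of distinct spectral lines equals the number of ways to choose 2 of these m levels (each pair gives one possible emission transition):

Number of lines = m(m-1)/2 = 5×4/2 = 10

These correspond to all possible transitions between the 5 levels:
7 → 6, 7 → 5, 7 → 4, 7 → 3, 6 → 5, 6 → 4, 6 → 3, 5 → 4...

Each transition produces a photon with a unique energy (and thus wavelength). This count does not depend on Z.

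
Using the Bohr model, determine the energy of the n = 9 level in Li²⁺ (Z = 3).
-1.511744 eV

For hydrogen-like ions, the energy levels scale with Z²:
E_n = -13.6057 Z² / n² eV

For Li²⁺ (Z = 3) at n = 9:
E_9 = -13.6057 × 3² / 9²
E_9 = -13.6057 × 9 / 81
E_9 = -122.4513 / 81
E_9 = -1.511744 eV

The energy is 9 times more negative than hydrogen at the same n due to the stronger nuclear charge.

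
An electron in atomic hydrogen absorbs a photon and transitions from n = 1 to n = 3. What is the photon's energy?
12.093956 eV

The energy levels of a hydrogen-like atom are E_n = -13.6057 eV / n².

Energy at n = 1: E_1 = -13.6057 / 1² = -13.605700000 eV
Energy at n = 3: E_3 = -13.6057 / 3² = -1.511744444 eV

The excitation energy is the difference:
ΔE = E_3 - E_1
ΔE = -1.511744444 - (-13.605700000)
ΔE = 12.093956 eV

Since this is positive, energy must be absorbed (photon absorption).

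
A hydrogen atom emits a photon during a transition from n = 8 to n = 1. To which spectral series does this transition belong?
Lyman series

The spectral series in hydrogen are named based on the final (lower) energy level:
- Lyman series: n_final = 1 (ultraviolet)
- Balmer series: n_final = 2 (visible/near-UV)
- Paschen series: n_final = 3 (infrared)
- Brackett series: n_final = 4 (infrared)
- Pfund series: n_final = 5 (far infrared)

Since this transition ends at n = 1, it belongs to the Lyman series.

For reference, this 8 → 1 line has photon energy
ΔE = 13.6057 eV × (1/1² - 1/8²) = 13.39311 eV,
corresponding to wavelength λ = hc/ΔE = 1239.84 eV·nm / 13.39311 eV = 92.573 nm in the ultraviolet region.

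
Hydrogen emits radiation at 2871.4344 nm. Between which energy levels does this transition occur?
n = 11 → n = 5

First, find the photon energy from the wavelength (hc = 1239.84 eV·nm):
E = hc/λ = 1239.84 eV·nm / 2871.4344 nm = 0.43178420 eV

The energy levels of hydrogen satisfy E_n = -13.6057 / n² eV, so an emission n_i → n_f releases
ΔE = 13.6057 × (1/n_f² − 1/n_i²) eV.

Setting ΔE equal to the photon energy:
1/n_f² − 1/n_i² = 0.43178420 / 13.6057 = 0.031735537

Since 1/n_i² must be positive, we need 1/n_f² > 0.031735537, i.e. n_f ≤ 5. For each allowed n_f, solve n_i = (1/n_f² − 0.031735537)^(−1/2) and check whether it is a whole number:
  n_f = 1: 1/n_i² = 1.000000000 − 0.031735537 = 0.968264463 → n_i = 1.016  (not an integer) ✗
  n_f = 2: 1/n_i² = 0.250000000 − 0.031735537 = 0.218264463 → n_i = 2.140  (not an integer) ✗
  n_f = 3: 1/n_i² = 0.111111111 − 0.031735537 = 0.079375574 → n_i = 3.549  (not an integer) ✗
  n_f = 4: 1/n_i² = 0.062500000 − 0.031735537 = 0.030764463 → n_i = 5.701  (not an integer) ✗
  n_f = 5: 1/n_i² = 0.040000000 − 0.031735537 = 0.008264463 → n_i = 11.000  → integer, n_i = 11 ✓

Only n_f = 5 gives an integer upper level, n_i = 11.

The transition is from n = 11 to n = 5 (emission).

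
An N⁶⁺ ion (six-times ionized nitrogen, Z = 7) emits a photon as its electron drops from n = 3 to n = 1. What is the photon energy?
592.603822 eV

The energy levels are E_n = -13.6057 Z² eV / n².

Energy at n = 3: E_3 = -13.6057 × 7² / 3² = -74.075477778 eV
Energy at n = 1: E_1 = -13.6057 × 7² / 1² = -666.679300000 eV

For emission (electron falling to lower state), the photon energy is:
E_photon = E_3 - E_1 = |-74.075477778 - (-666.679300000)|
E_photon = 592.603822 eV

This energy is carried away by the emitted photon.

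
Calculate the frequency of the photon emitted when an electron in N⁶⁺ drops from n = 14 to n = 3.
1.71e+16 Hz

First, find the transition energy:
E_14 = -13.6057 × 7² / 14² = -3.401425 eV
E_3 = -13.6057 × 7² / 3² = -74.075478 eV
|ΔE| = |E_3 - E_14| = 70.674053 eV

Convert to Joules: E = 70.674053 eV × (1.602177 × 10⁻¹⁹ J/eV) = 1.1323e-17 J

Using E = hf:
f = E/h = 1.1323e-17 J / (6.62607 × 10⁻³⁴ J·s)
f = 1.71e+16 Hz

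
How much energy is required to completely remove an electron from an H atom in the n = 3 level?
1.51 eV

The ionization energy is the energy needed to remove the electron completely (n → ∞).

For hydrogen, E_n = -13.6057 eV / n².

At n = 3: E_3 = -13.6057 / 3² = -1.51174 eV
At n = ∞: E_∞ = 0 eV

Ionization energy = E_∞ - E_3 = 0 - (-1.51174) = 1.51174 eV
Ionization energy ≈ 1.51 eV

This is also called the binding energy of the electron in state n = 3.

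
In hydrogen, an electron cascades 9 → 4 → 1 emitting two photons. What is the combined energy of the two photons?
13.43773 eV

The energy levels of hydrogen are E_n = -13.6057 / n² eV.

First transition (9 → 4):
ΔE₁ = |E_4 - E_9|
ΔE₁ = |-0.85035625000 - (-0.16797160494)| = 0.68238465 eV

Second transition (4 → 1):
ΔE₂ = |E_1 - E_4|
ΔE₂ = |-13.60570000000 - (-0.85035625000)| = 12.75534375 eV

Total energy released:
E_total = ΔE₁ + ΔE₂ = 0.68238465 + 12.75534375 = 13.43773 eV

Note: This equals the direct transition 9 → 1: 13.43773 eV ✓
Energy is conserved regardless of the path taken.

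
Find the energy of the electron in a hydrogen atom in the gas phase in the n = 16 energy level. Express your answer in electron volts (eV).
-0.053147 eV

The energy levels of a hydrogen-like atom are given by:
E_n = -13.6057 eV / n²

For n = 16:
E_16 = -13.6057 eV / 16²
E_16 = -13.6057 eV / 256
E_16 = -0.053147 eV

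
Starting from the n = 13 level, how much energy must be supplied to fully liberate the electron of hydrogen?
0.080507 eV

The ionization energy is the energy needed to remove the electron completely (n → ∞).

For hydrogen, E_n = -13.6057 eV / n².

At n = 13: E_13 = -13.6057 / 13² = -0.080507101 eV
At n = ∞: E_∞ = 0 eV

Ionization energy = E_∞ - E_13 = 0 - (-0.080507101) = 0.080507101 eV
Ionization energy ≈ 0.080507 eV

This is also called the binding energy of the electron in state n = 13.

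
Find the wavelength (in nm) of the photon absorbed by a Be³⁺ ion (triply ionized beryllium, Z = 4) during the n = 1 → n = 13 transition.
5.7293 nm

First, find the transition energy using E_n = -13.6057 Z² / n² eV:
E_1 = -13.6057 × 4² / 1² = -217.691200 eV
E_13 = -13.6057 × 4² / 13² = -1.288114 eV

Photon energy: |ΔE| = |E_13 - E_1| = 216.403086 eV

Convert to wavelength using E = hc/λ with hc = 1239.84 eV·nm:
λ = hc/E = 1239.84 eV·nm / 216.403086 eV
λ = 5.7293 nm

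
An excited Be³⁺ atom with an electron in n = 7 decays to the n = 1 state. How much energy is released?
213.248522 eV

The energy levels are E_n = -13.6057 Z² eV / n².

Energy at n = 7: E_7 = -13.6057 × 4² / 7² = -4.442677551 eV
Energy at n = 1: E_1 = -13.6057 × 4² / 1² = -217.691200000 eV

For emission (electron falling to lower state), the photon energy is:
E_photon = E_7 - E_1 = |-4.442677551 - (-217.691200000)|
E_photon = 213.248522 eV

This energy is carried away by the emitted photon.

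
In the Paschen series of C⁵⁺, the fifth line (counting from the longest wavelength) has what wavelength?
26.51 nm

The lines of a series are numbered from the longest wavelength (smallest ΔE) outward; the fifth line is the transition from n = n_f + 5 to n_f.
The Paschen series has all transitions ending at n_f = 3.

For C⁵⁺ (Z = 6), the fifth line (ε-line) is the jump from n = 8 to n = 3:
E_8 = -13.6057 × 6² / 8² = -7.6532 eV
E_3 = -13.6057 × 6² / 3² = -54.4228 eV
ΔE = E_8 - E_3 = 46.7696 eV

λ = hc/E = 1239.84 eV·nm / 46.7696 eV
λ = 26.51 nm

This is the ε-line of the Paschen series in C⁵⁺.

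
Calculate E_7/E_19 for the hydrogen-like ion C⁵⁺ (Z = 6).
7.36735

Using E_n = -13.6057 Z² / n² eV with Z = 6:

E_7 = -13.6057 × 6² / 7² = -489.8052 / 49 = -9.99602448980 eV
E_19 = -13.6057 × 6² / 19² = -489.8052 / 361 = -1.35680110803 eV

The ratio is:
E_7/E_19 = (-9.99602448980) / (-1.35680110803)
E_7/E_19 = (-489.8052/49) / (-489.8052/361)
E_7/E_19 = 361/49
E_7/E_19 = 7.36735
(Note: the Z² factors cancel in the ratio.)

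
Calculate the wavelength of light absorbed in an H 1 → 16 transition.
91.484 nm

First, find the transition energy using E_n = -13.6057 / n² eV:
E_1 = -13.6057 / 1² = -13.60570 eV
E_16 = -13.6057 / 16² = -0.05315 eV

Photon energy: |ΔE| = |E_16 - E_1| = 13.55255 eV

Convert to wavelength using E = hc/λ with hc = 1239.84 eV·nm:
λ = hc/E = 1239.84 eV·nm / 13.55255 eV
λ = 91.484 nm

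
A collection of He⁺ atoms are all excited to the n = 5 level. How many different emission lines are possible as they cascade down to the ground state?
10

The electron can occupy levels n = 1, 2, ..., 5 during de-excitation — that is m = 5 - 1 + 1 = 5 distinct levels.

The number of distinct spectral lines equals the number of ways to choose 2 of these m levels (each pair gives one possible emission transition):

Number of lines = m(m-1)/2 = 5×4/2 = 10

These correspond to all possible transitions between the 5 levels:
5 → 4, 5 → 3, 5 → 2, 5 → 1, 4 → 3, 4 → 2, 4 → 1, 3 → 2...

Each transition produces a photon with a unique energy (and thus wavelength). This count does not depend on Z.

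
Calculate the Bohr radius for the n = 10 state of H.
5.2918 nm (or 52.9177 Å)

The Bohr radius formula is:
r_n = n² a₀ / Z

where a₀ = 0.0529177 nm is the Bohr radius.

For H (Z = 1) at n = 10:
r_10 = 10² × 0.0529177 nm / 1
r_10 = 100 × 0.0529177 nm / 1
r_10 = 5.29177 nm / 1
r_10 = 5.2918 nm

The electron orbits at approximately 5.2918 nm from the nucleus.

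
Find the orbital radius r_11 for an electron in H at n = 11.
6.403044 nm (or 64.030442 Å)

The Bohr radius formula is:
r_n = n² a₀ / Z

where a₀ = 0.052917721 nm is the Bohr radius.

For H (Z = 1) at n = 11:
r_11 = 11² × 0.052917721 nm / 1
r_11 = 121 × 0.052917721 nm / 1
r_11 = 6.4030442 nm / 1
r_11 = 6.403044 nm

The electron orbits at approximately 6.403044 nm from the nucleus.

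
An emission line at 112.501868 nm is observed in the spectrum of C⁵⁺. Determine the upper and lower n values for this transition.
n = 5 → n = 4

First, find the photon energy from the wavelength (hc = 1239.84 eV·nm):
E = hc/λ = 1239.84 eV·nm / 112.501868 nm = 11.020617 eV

The energy levels of C⁵⁺ satisfy E_n = -13.6057 × 6² / n² eV, so an emission n_i → n_f releases
ΔE = 13.6057 × 6² × (1/n_f² − 1/n_i²) eV.

Setting ΔE equal to the photon energy:
1/n_f² − 1/n_i² = 11.020617 / (13.6057 × 6²) = 0.022500000

Since 1/n_i² must be positive, we need 1/n_f² > 0.022500000, i.e. n_f ≤ 6. For each allowed n_f, solve n_i = (1/n_f² − 0.022500000)^(−1/2) and check whether it is a whole number:
  n_f = 1: 1/n_i² = 1.000000000 − 0.022500000 = 0.977500000 → n_i = 1.011  (not an integer) ✗
  n_f = 2: 1/n_i² = 0.250000000 − 0.022500000 = 0.227500000 → n_i = 2.097  (not an integer) ✗
  n_f = 3: 1/n_i² = 0.111111111 − 0.022500000 = 0.088611111 → n_i = 3.359  (not an integer) ✗
  n_f = 4: 1/n_i² = 0.062500000 − 0.022500000 = 0.040000000 → n_i = 5.000  → integer, n_i = 5 ✓
  n_f = 5: 1/n_i² = 0.040000000 − 0.022500000 = 0.017500000 → n_i = 7.559  (not an integer) ✗
  n_f = 6: 1/n_i² = 0.027777778 − 0.022500000 = 0.005277778 → n_i = 13.765  (not an integer) ✗

Only n_f = 4 gives an integer upper level, n_i = 5.

The transition is from n = 5 to n = 4 (emission).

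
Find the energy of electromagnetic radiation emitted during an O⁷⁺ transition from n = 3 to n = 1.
774.013 eV

The energy levels are E_n = -13.6057 Z² eV / n².

Energy at n = 3: E_3 = -13.6057 × 8² / 3² = -96.751644 eV
Energy at n = 1: E_1 = -13.6057 × 8² / 1² = -870.764800 eV

For emission (electron falling to lower state), the photon energy is:
E_photon = E_3 - E_1 = |-96.751644 - (-870.764800)|
E_photon = 774.013 eV

This energy is carried away by the emitted photon.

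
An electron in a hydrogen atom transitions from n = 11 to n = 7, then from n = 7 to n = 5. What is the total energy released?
0.43 eV

The energy levels of hydrogen are E_n = -13.6057 / n² eV.

First transition (11 → 7):
ΔE₁ = |E_7 - E_11|
ΔE₁ = |-0.27766735 - (-0.11244380)| = 0.16522 eV

Second transition (7 → 5):
ΔE₂ = |E_5 - E_7|
ΔE₂ = |-0.54422800 - (-0.27766735)| = 0.26656 eV

Total energy released:
E_total = ΔE₁ + ΔE₂ = 0.16522 + 0.26656 = 0.43 eV

Note: This equals the direct transition 11 → 5: 0.43 eV ✓
Energy is conserved regardless of the path taken.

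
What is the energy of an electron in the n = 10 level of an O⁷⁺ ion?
-8.70765 eV

For hydrogen-like ions, the energy levels scale with Z²:
E_n = -13.6057 Z² / n² eV

For O⁷⁺ (Z = 8) at n = 10:
E_10 = -13.6057 × 8² / 10²
E_10 = -13.6057 × 64 / 100
E_10 = -870.7648 / 100
E_10 = -8.70765 eV

The energy is 64 times more negative than hydrogen at the same n due to the stronger nuclear charge.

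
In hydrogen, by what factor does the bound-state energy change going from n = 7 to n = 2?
12.25000

Using E_n = -13.6057 Z² / n² eV with Z = 1:

E_2 = -13.6057 / 2² = -13.6057 / 4 = -3.40142500000 eV
E_7 = -13.6057 / 7² = -13.6057 / 49 = -0.27766734694 eV

The ratio is:
E_2/E_7 = (-3.40142500000) / (-0.27766734694)
E_2/E_7 = (-13.6057/4) / (-13.6057/49)
E_2/E_7 = 49/4
E_2/E_7 = 12.25000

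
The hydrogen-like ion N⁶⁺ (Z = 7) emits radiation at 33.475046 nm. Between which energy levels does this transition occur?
n = 12 → n = 4

First, find the photon energy from the wavelength (hc = 1239.84 eV·nm):
E = hc/λ = 1239.84 eV·nm / 33.475046 nm = 37.037738 eV

The energy levels of N⁶⁺ satisfy E_n = -13.6057 × 7² / n² eV, so an emission n_i → n_f releases
ΔE = 13.6057 × 7² × (1/n_f² − 1/n_i²) eV.

Setting ΔE equal to the photon energy:
1/n_f² − 1/n_i² = 37.037738 / (13.6057 × 7²) = 0.055555554

Since 1/n_i² must be positive, we need 1/n_f² > 0.055555554, i.e. n_f ≤ 4. For each allowed n_f, solve n_i = (1/n_f² − 0.055555554)^(−1/2) and check whether it is a whole number:
  n_f = 1: 1/n_i² = 1.000000000 − 0.055555554 = 0.944444446 → n_i = 1.029  (not an integer) ✗
  n_f = 2: 1/n_i² = 0.250000000 − 0.055555554 = 0.194444446 → n_i = 2.268  (not an integer) ✗
  n_f = 3: 1/n_i² = 0.111111111 − 0.055555554 = 0.055555557 → n_i = 4.243  (not an integer) ✗
  n_f = 4: 1/n_i² = 0.062500000 − 0.055555554 = 0.006944446 → n_i = 12.000  → integer, n_i = 12 ✓

Only n_f = 4 gives an integer upper level, n_i = 12.

The transition is from n = 12 to n = 4 (emission).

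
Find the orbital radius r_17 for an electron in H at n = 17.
15.293221 nm (or 152.932214 Å)

The Bohr radius formula is:
r_n = n² a₀ / Z

where a₀ = 0.052917721 nm is the Bohr radius.

For H (Z = 1) at n = 17:
r_17 = 17² × 0.052917721 nm / 1
r_17 = 289 × 0.052917721 nm / 1
r_17 = 15.2932214 nm / 1
r_17 = 15.293221 nm

The electron orbits at approximately 15.293221 nm from the nucleus.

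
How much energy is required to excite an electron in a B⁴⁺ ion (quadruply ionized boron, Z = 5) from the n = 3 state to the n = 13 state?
35.7809 eV

The energy levels of a hydrogen-like atom are E_n = -13.6057 Z² eV / n².

Energy at n = 3: E_3 = -13.6057 × 5² / 3² = -37.7936111 eV
Energy at n = 13: E_13 = -13.6057 × 5² / 13² = -2.0126775 eV

The excitation energy is the difference:
ΔE = E_13 - E_3
ΔE = -2.0126775 - (-37.7936111)
ΔE = 35.7809 eV

Since this is positive, energy must be absorbed (photon absorption).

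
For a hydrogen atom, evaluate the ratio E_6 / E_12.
4.000

Using E_n = -13.6057 Z² / n² eV with Z = 1:

E_6 = -13.6057 / 6² = -13.6057 / 36 = -0.377936111 eV
E_12 = -13.6057 / 12² = -13.6057 / 144 = -0.094484028 eV

The ratio is:
E_6/E_12 = (-0.377936111) / (-0.094484028)
E_6/E_12 = (-13.6057/36) / (-13.6057/144)
E_6/E_12 = 144/36
E_6/E_12 = 4.000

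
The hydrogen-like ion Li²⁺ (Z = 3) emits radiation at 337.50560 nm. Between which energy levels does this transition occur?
n = 10 → n = 5

First, find the photon energy from the wavelength (hc = 1239.84 eV·nm):
E = hc/λ = 1239.84 eV·nm / 337.50560 nm = 3.6735390 eV

The energy levels of Li²⁺ satisfy E_n = -13.6057 × 3² / n² eV, so an emission n_i → n_f releases
ΔE = 13.6057 × 3² × (1/n_f² − 1/n_i²) eV.

Setting ΔE equal to the photon energy:
1/n_f² − 1/n_i² = 3.6735390 / (13.6057 × 3²) = 0.030000000

Since 1/n_i² must be positive, we need 1/n_f² > 0.030000000, i.e. n_f ≤ 5. For each allowed n_f, solve n_i = (1/n_f² − 0.030000000)^(−1/2) and check whether it is a whole number:
  n_f = 1: 1/n_i² = 1.000000000 − 0.030000000 = 0.970000000 → n_i = 1.015  (not an integer) ✗
  n_f = 2: 1/n_i² = 0.250000000 − 0.030000000 = 0.220000000 → n_i = 2.132  (not an integer) ✗
  n_f = 3: 1/n_i² = 0.111111111 − 0.030000000 = 0.081111111 → n_i = 3.511  (not an integer) ✗
  n_f = 4: 1/n_i² = 0.062500000 − 0.030000000 = 0.032500000 → n_i = 5.547  (not an integer) ✗
  n_f = 5: 1/n_i² = 0.040000000 − 0.030000000 = 0.010000000 → n_i = 10.000  → integer, n_i = 10 ✓

Only n_f = 5 gives an integer upper level, n_i = 10.

The transition is from n = 10 to n = 5 (emission).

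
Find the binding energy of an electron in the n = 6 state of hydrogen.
0.38 eV

The ionization energy is the energy needed to remove the electron completely (n → ∞).

For hydrogen, E_n = -13.6057 eV / n².

At n = 6: E_6 = -13.6057 / 6² = -0.37794 eV
At n = ∞: E_∞ = 0 eV

Ionization energy = E_∞ - E_6 = 0 - (-0.37794) = 0.37794 eV
Ionization energy ≈ 0.38 eV

This is also called the binding energy of the electron in state n = 6.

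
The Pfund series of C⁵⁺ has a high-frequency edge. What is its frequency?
4.74e+15 Hz

The series limit corresponds to the transition from n = ∞ to n = 5.
This is the highest energy (shortest wavelength) transition in the Pfund series.

E_∞ = 0 eV
E_5 = -13.6057 × 6² / 5² = -19.59220800 eV

Energy at series limit:
ΔE = E_∞ - E_5 = 0 - (-19.59220800) = 19.59220800 eV
E = 19.59220800 eV × (1.602177 × 10⁻¹⁹ J/eV) = 3.1390e-18 J
f = E/h = 3.1390e-18 J / (6.62607 × 10⁻³⁴ J·s) = 4.74e+15 Hz

This energy equals the ionization energy from the n = 5 state of C⁵⁺.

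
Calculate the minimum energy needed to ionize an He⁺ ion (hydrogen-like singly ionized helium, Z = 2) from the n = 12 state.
0.377936 eV

The ionization energy is the energy needed to remove the electron completely (n → ∞).

For a hydrogen-like ion with Z = 2, E_n = -13.6057 Z² / n² eV.

At n = 12: E_12 = -13.6057 × 2² / 12² = -0.377936111 eV
At n = ∞: E_∞ = 0 eV

Ionization energy = E_∞ - E_12 = 0 - (-0.377936111) = 0.377936111 eV
Ionization energy ≈ 0.377936 eV

This is also called the binding energy of the electron in state n = 12.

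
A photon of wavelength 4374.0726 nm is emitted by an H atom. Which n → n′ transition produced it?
n = 12 → n = 6

First, find the photon energy from the wavelength (hc = 1239.84 eV·nm):
E = hc/λ = 1239.84 eV·nm / 4374.0726 nm = 0.28345209 eV

The energy levels of hydrogen satisfy E_n = -13.6057 / n² eV, so an emission n_i → n_f releases
ΔE = 13.6057 × (1/n_f² − 1/n_i²) eV.

Setting ΔE equal to the photon energy:
1/n_f² − 1/n_i² = 0.28345209 / 13.6057 = 0.020833334

Since 1/n_i² must be positive, we need 1/n_f² > 0.020833334, i.e. n_f ≤ 6. For each allowed n_f, solve n_i = (1/n_f² − 0.020833334)^(−1/2) and check whether it is a whole number:
  n_f = 1: 1/n_i² = 1.000000000 − 0.020833334 = 0.979166666 → n_i = 1.011  (not an integer) ✗
  n_f = 2: 1/n_i² = 0.250000000 − 0.020833334 = 0.229166666 → n_i = 2.089  (not an integer) ✗
  n_f = 3: 1/n_i² = 0.111111111 − 0.020833334 = 0.090277777 → n_i = 3.328  (not an integer) ✗
  n_f = 4: 1/n_i² = 0.062500000 − 0.020833334 = 0.041666666 → n_i = 4.899  (not an integer) ✗
  n_f = 5: 1/n_i² = 0.040000000 − 0.020833334 = 0.019166666 → n_i = 7.223  (not an integer) ✗
  n_f = 6: 1/n_i² = 0.027777778 − 0.020833334 = 0.006944444 → n_i = 12.000  → integer, n_i = 12 ✓

Only n_f = 6 gives an integer upper level, n_i = 12.

The transition is from n = 12 to n = 6 (emission).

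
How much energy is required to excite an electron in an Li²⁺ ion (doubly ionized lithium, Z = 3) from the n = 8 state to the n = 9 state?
0.402 eV

The energy levels of a hydrogen-like atom are E_n = -13.6057 Z² eV / n².

Energy at n = 8: E_8 = -13.6057 × 3² / 8² = -1.913302 eV
Energy at n = 9: E_9 = -13.6057 × 3² / 9² = -1.511744 eV

The excitation energy is the difference:
ΔE = E_9 - E_8
ΔE = -1.511744 - (-1.913302)
ΔE = 0.402 eV

Since this is positive, energy must be absorbed (photon absorption).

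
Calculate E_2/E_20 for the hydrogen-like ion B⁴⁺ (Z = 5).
100.00000

Using E_n = -13.6057 Z² / n² eV with Z = 5:

E_2 = -13.6057 × 5² / 2² = -340.1425 / 4 = -85.03562500000 eV
E_20 = -13.6057 × 5² / 20² = -340.1425 / 400 = -0.85035625000 eV

The ratio is:
E_2/E_20 = (-85.03562500000) / (-0.85035625000)
E_2/E_20 = (-340.1425/4) / (-340.1425/400)
E_2/E_20 = 400/4
E_2/E_20 = 100.00000
(Note: the Z² factors cancel in the ratio.)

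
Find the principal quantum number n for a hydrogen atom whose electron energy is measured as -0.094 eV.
n = 12

The exact energy levels follow E_n = -13.6057 eV / n².

The measured value (-0.094 eV) is reported to only 2 significant figures, so we must test candidate n values and see which one matches to that precision.

Candidate energies:
  n = 10:  E = -13.6057/10² = -0.13606 eV
  n = 11:  E = -13.6057/11² = -0.11244 eV
  n = 12:  E = -13.6057/12² = -0.09448 eV  ← matches
  n = 13:  E = -13.6057/13² = -0.08051 eV
  n = 14:  E = -13.6057/14² = -0.06942 eV

Checking against the measurement of -0.094 eV (2 sig figs), only n = 12 agrees:
E_12 = -0.09448 eV, which rounds to -0.094 eV ✓

Therefore n = 12.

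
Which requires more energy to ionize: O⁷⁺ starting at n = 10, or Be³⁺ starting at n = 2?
Be³⁺ at n = 2 (E = -54.422800 eV)

Using E_n = -13.6057 Z² / n² eV:

O⁷⁺ (Z = 8) at n = 10:
E = -13.6057 × 8² / 10² = -13.6057 × 64 / 100 = -8.707648000 eV

Be³⁺ (Z = 4) at n = 2:
E = -13.6057 × 4² / 2² = -13.6057 × 16 / 4 = -54.422800000 eV

Since -54.422800000 eV < -8.707648000 eV,
Be³⁺ at n = 2 is more tightly bound (requires more energy to ionize).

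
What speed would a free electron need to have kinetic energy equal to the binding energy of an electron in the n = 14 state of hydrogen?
1.563e+05 m/s (or 0.0521% of c)

The binding energy at n = 14 for hydrogen is:
E_14 = -13.6057/14² = -0.06941684 eV
|E_14| = 0.06941684 eV

Convert to Joules:
KE = 0.06941684 eV × (1.602177 × 10⁻¹⁹ J/eV) = 1.11218e-20 J

Using KE = ½mv²:
v = √(2·KE/m_e)
v = √(2 × 1.11218e-20 J / 9.10938 × 10⁻³¹ kg)
v = 1.563e+05 m/s

This is approximately 0.0521% the speed of light.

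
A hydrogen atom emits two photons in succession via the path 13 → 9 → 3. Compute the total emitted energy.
1.431 eV

The energy levels of hydrogen are E_n = -13.6057 / n² eV.

First transition (13 → 9):
ΔE₁ = |E_9 - E_13|
ΔE₁ = |-0.167971605 - (-0.080507101)| = 0.087465 eV

Second transition (9 → 3):
ΔE₂ = |E_3 - E_9|
ΔE₂ = |-1.511744444 - (-0.167971605)| = 1.343773 eV

Total energy released:
E_total = ΔE₁ + ΔE₂ = 0.087465 + 1.343773 = 1.431 eV

Note: This equals the direct transition 13 → 3: 1.431 eV ✓
Energy is conserved regardless of the path taken.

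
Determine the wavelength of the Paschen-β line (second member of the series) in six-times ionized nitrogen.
26.152 nm

The lines of a series are numbered from the longest wavelength (smallest ΔE) outward; the second line is the transition from n = n_f + 2 to n_f.
The Paschen series has all transitions ending at n_f = 3.

For N⁶⁺ (Z = 7), the second line (β-line) is the jump from n = 5 to n = 3:
E_5 = -13.6057 × 7² / 5² = -26.66717 eV
E_3 = -13.6057 × 7² / 3² = -74.07548 eV
ΔE = E_5 - E_3 = 47.40831 eV

λ = hc/E = 1239.84 eV·nm / 47.40831 eV
λ = 26.152 nm

This is the β-line of the Paschen series in N⁶⁺.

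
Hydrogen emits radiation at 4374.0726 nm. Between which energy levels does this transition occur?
n = 12 → n = 6

First, find the photon energy from the wavelength (hc = 1239.84 eV·nm):
E = hc/λ = 1239.84 eV·nm / 4374.0726 nm = 0.28345209 eV

The energy levels of hydrogen satisfy E_n = -13.6057 / n² eV, so an emission n_i → n_f releases
ΔE = 13.6057 × (1/n_f² − 1/n_i²) eV.

Setting ΔE equal to the photon energy:
1/n_f² − 1/n_i² = 0.28345209 / 13.6057 = 0.020833334

Since 1/n_i² must be positive, we need 1/n_f² > 0.020833334, i.e. n_f ≤ 6. For each allowed n_f, solve n_i = (1/n_f² − 0.020833334)^(−1/2) and check whether it is a whole number:
  n_f = 1: 1/n_i² = 1.000000000 − 0.020833334 = 0.979166666 → n_i = 1.011  (not an integer) ✗
  n_f = 2: 1/n_i² = 0.250000000 − 0.020833334 = 0.229166666 → n_i = 2.089  (not an integer) ✗
  n_f = 3: 1/n_i² = 0.111111111 − 0.020833334 = 0.090277777 → n_i = 3.328  (not an integer) ✗
  n_f = 4: 1/n_i² = 0.062500000 − 0.020833334 = 0.041666666 → n_i = 4.899  (not an integer) ✗
  n_f = 5: 1/n_i² = 0.040000000 − 0.020833334 = 0.019166666 → n_i = 7.223  (not an integer) ✗
  n_f = 6: 1/n_i² = 0.027777778 − 0.020833334 = 0.006944444 → n_i = 12.000  → integer, n_i = 12 ✓

Only n_f = 6 gives an integer upper level, n_i = 12.

The transition is from n = 12 to n = 6 (emission).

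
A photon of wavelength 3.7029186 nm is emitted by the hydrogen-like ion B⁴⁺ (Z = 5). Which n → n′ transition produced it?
n = 8 → n = 1

First, find the photon energy from the wavelength (hc = 1239.84 eV·nm):
E = hc/λ = 1239.84 eV·nm / 3.7029186 nm = 334.82778 eV

The energy levels of B⁴⁺ satisfy E_n = -13.6057 × 5² / n² eV, so an emission n_i → n_f releases
ΔE = 13.6057 × 5² × (1/n_f² − 1/n_i²) eV.

Setting ΔE equal to the photon energy:
1/n_f² − 1/n_i² = 334.82778 / (13.6057 × 5²) = 0.98437502

Since 1/n_i² must be positive, we need 1/n_f² > 0.98437502, i.e. n_f ≤ 1. For each allowed n_f, solve n_i = (1/n_f² − 0.98437502)^(−1/2) and check whether it is a whole number:
  n_f = 1: 1/n_i² = 1.00000000 − 0.98437502 = 0.01562498 → n_i = 8.000  → integer, n_i = 8 ✓

Only n_f = 1 gives an integer upper level, n_i = 8.

The transition is from n = 8 to n = 1 (emission).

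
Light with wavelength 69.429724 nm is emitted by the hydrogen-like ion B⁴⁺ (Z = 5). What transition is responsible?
n = 10 → n = 4

First, find the photon energy from the wavelength (hc = 1239.84 eV·nm):
E = hc/λ = 1239.84 eV·nm / 69.429724 nm = 17.857481 eV

The energy levels of B⁴⁺ satisfy E_n = -13.6057 × 5² / n² eV, so an emission n_i → n_f releases
ΔE = 13.6057 × 5² × (1/n_f² − 1/n_i²) eV.

Setting ΔE equal to the photon energy:
1/n_f² − 1/n_i² = 17.857481 / (13.6057 × 5²) = 0.052499999

Since 1/n_i² must be positive, we need 1/n_f² > 0.052499999, i.e. n_f ≤ 4. For each allowed n_f, solve n_i = (1/n_f² − 0.052499999)^(−1/2) and check whether it is a whole number:
  n_f = 1: 1/n_i² = 1.000000000 − 0.052499999 = 0.947500001 → n_i = 1.027  (not an integer) ✗
  n_f = 2: 1/n_i² = 0.250000000 − 0.052499999 = 0.197500001 → n_i = 2.250  (not an integer) ✗
  n_f = 3: 1/n_i² = 0.111111111 − 0.052499999 = 0.058611112 → n_i = 4.131  (not an integer) ✗
  n_f = 4: 1/n_i² = 0.062500000 − 0.052499999 = 0.010000001 → n_i = 10.000  → integer, n_i = 10 ✓

Only n_f = 4 gives an integer upper level, n_i = 10.

The transition is from n = 10 to n = 4 (emission).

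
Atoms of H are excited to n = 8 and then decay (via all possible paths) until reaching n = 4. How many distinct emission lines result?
10

The electron can occupy levels n = 4, 5, ..., 8 during de-excitation — that is m = 8 - 4 + 1 = 5 distinct levels.

The number of distinct spectral lines equals the number of ways to choose 2 of these m levels (each pair gives one possible emission transition):

Number of lines = m(m-1)/2 = 5×4/2 = 10

These correspond to all possible transitions between the 5 levels:
8 → 7, 8 → 6, 8 → 5, 8 → 4, 7 → 6, 7 → 5, 7 → 4, 6 → 5...

Each transition produces a photon with a unique energy (and thus wavelength). This count does not depend on Z.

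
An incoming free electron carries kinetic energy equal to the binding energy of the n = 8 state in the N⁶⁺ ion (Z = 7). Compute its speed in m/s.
1.91e+06 m/s (or 0.63853% of c)

The binding energy at n = 8 for N⁶⁺ is:
E_8 = -13.6057 × 7²/8² = -10.4168641 eV
|E_8| = 10.4168641 eV

Convert to Joules:
KE = 10.4168641 eV × (1.602177 × 10⁻¹⁹ J/eV) = 1.6690e-18 J

Using KE = ½mv²:
v = √(2·KE/m_e)
v = √(2 × 1.6690e-18 J / 9.10938 × 10⁻³¹ kg)
v = 1.91e+06 m/s

This is approximately 0.63853% the speed of light.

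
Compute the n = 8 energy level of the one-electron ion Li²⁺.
-1.9133 eV

For hydrogen-like ions, the energy levels scale with Z²:
E_n = -13.6057 Z² / n² eV

For Li²⁺ (Z = 3) at n = 8:
E_8 = -13.6057 × 3² / 8²
E_8 = -13.6057 × 9 / 64
E_8 = -122.4513 / 64
E_8 = -1.9133 eV

The energy is 9 times more negative than hydrogen at the same n due to the stronger nuclear charge.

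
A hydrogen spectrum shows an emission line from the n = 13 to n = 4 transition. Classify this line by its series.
Brackett series

The spectral series in hydrogen are named based on the final (lower) energy level:
- Lyman series: n_final = 1 (ultraviolet)
- Balmer series: n_final = 2 (visible/near-UV)
- Paschen series: n_final = 3 (infrared)
- Brackett series: n_final = 4 (infrared)
- Pfund series: n_final = 5 (far infrared)

Since this transition ends at n = 4, it belongs to the Brackett series.

For reference, this 13 → 4 line has photon energy
ΔE = 13.6057 eV × (1/4² - 1/13²) = 0.769849149 eV,
corresponding to wavelength λ = hc/ΔE = 1239.84 eV·nm / 0.769849149 eV = 1610.497 nm in the infrared region.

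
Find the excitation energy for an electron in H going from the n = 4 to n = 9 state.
0.6824 eV

The energy levels of a hydrogen-like atom are E_n = -13.6057 eV / n².

Energy at n = 4: E_4 = -13.6057 / 4² = -0.8503563 eV
Energy at n = 9: E_9 = -13.6057 / 9² = -0.1679716 eV

The excitation energy is the difference:
ΔE = E_9 - E_4
ΔE = -0.1679716 - (-0.8503563)
ΔE = 0.6824 eV

Since this is positive, energy must be absorbed (photon absorption).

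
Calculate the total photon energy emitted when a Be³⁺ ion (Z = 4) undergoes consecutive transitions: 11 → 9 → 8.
1.60 eV

The energy levels of Be³⁺ are E_n = -13.6057 × 4² / n² eV.

First transition (11 → 9):
ΔE₁ = |E_9 - E_11|
ΔE₁ = |-2.68754568 - (-1.79910083)| = 0.88844 eV

Second transition (9 → 8):
ΔE₂ = |E_8 - E_9|
ΔE₂ = |-3.40142500 - (-2.68754568)| = 0.71388 eV

Total energy released:
E_total = ΔE₁ + ΔE₂ = 0.88844 + 0.71388 = 1.60 eV

Note: This equals the direct transition 11 → 8: 1.60 eV ✓
Energy is conserved regardless of the path taken.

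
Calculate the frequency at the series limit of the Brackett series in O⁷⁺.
1.3159e+16 Hz

The series limit corresponds to the transition from n = ∞ to n = 4.
This is the highest energy (shortest wavelength) transition in the Brackett series.

E_∞ = 0 eV
E_4 = -13.6057 × 8² / 4² = -54.422800 eV

Energy at series limit:
ΔE = E_∞ - E_4 = 0 - (-54.422800) = 54.422800 eV
E = 54.422800 eV × (1.602177 × 10⁻¹⁹ J/eV) = 8.719496e-18 J
f = E/h = 8.719496e-18 J / (6.62607 × 10⁻³⁴ J·s) = 1.3159e+16 Hz

This energy equals the ionization energy from the n = 4 state of O⁷⁺.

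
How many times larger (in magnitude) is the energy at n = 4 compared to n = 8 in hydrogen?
4.000000

Using E_n = -13.6057 Z² / n² eV with Z = 1:

E_4 = -13.6057 / 4² = -13.6057 / 16 = -0.850356250000 eV
E_8 = -13.6057 / 8² = -13.6057 / 64 = -0.212589062500 eV

The ratio is:
E_4/E_8 = (-0.850356250000) / (-0.212589062500)
E_4/E_8 = (-13.6057/16) / (-13.6057/64)
E_4/E_8 = 64/16
E_4/E_8 = 4.000000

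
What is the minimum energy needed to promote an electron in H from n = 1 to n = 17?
13.5586 eV

The energy levels of a hydrogen-like atom are E_n = -13.6057 eV / n².

Energy at n = 1: E_1 = -13.6057 / 1² = -13.6057000 eV
Energy at n = 17: E_17 = -13.6057 / 17² = -0.0470785 eV

The excitation energy is the difference:
ΔE = E_17 - E_1
ΔE = -0.0470785 - (-13.6057000)
ΔE = 13.5586 eV

Since this is positive, energy must be absorbed (photon absorption).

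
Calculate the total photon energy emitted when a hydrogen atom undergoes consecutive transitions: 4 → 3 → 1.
12.755 eV

The energy levels of hydrogen are E_n = -13.6057 / n² eV.

First transition (4 → 3):
ΔE₁ = |E_3 - E_4|
ΔE₁ = |-1.511744444 - (-0.850356250)| = 0.661388 eV

Second transition (3 → 1):
ΔE₂ = |E_1 - E_3|
ΔE₂ = |-13.605700000 - (-1.511744444)| = 12.093956 eV

Total energy released:
E_total = ΔE₁ + ΔE₂ = 0.661388 + 12.093956 = 12.755 eV

Note: This equals the direct transition 4 → 1: 12.755 eV ✓
Energy is conserved regardless of the path taken.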